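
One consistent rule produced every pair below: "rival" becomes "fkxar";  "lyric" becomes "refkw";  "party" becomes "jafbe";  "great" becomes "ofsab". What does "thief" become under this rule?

This is an affine cipher: with a=0,…,z=25, each position x becomes (11x+0) mod 26.
For thief: t(19)→11·19+0≡1=b; h(7)→11·7+0≡25=z; i(8)→11·8+0≡10=k; e(4)→11·4+0≡18=s; f(5)→11·5+0≡3=d (all mod 26).

bzksd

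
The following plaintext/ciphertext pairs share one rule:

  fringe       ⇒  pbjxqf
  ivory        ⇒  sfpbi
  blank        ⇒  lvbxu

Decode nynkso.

Shifts by position in fringe: pos 0: f→p (+10), pos 1: r→b (+10), pos 2: i→j (+1), pos 3: n→x (+10), pos 4: g→q (+10), pos 5: e→f (+1) — repeating every 3. The shifts repeat in a cycle of length 3: positions 0,1,… shift by +10, +10, +1, then the pattern repeats.
Undoing it on nynkso: n−10=d, y−10=o, n−1=m, k−10=a, s−10=i, o−1=n.

domain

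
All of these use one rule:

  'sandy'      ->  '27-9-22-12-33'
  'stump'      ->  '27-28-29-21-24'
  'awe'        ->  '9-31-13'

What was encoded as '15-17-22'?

gin

s is letter #19 and maps to 27: an offset of 8. Each letter is replaced by its alphabet position (a=1..z=26) + 8.
Reversing it on 15-17-22: 15→(15−8)÷1=7=g, 17→(17−8)÷1=9=i, 22→(22−8)÷1=14=n.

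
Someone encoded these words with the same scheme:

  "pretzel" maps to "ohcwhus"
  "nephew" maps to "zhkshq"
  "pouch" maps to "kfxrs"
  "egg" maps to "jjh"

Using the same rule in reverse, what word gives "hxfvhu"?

rescue

The output letters match the input read backwards, each shifted +3: pretzel reversed is lezterp. Two steps: reverse the string, then apply a Caesar shift of +3.
Reversing it on hxfvhu: shift back: h−3=e, x−3=u, f−3=c, v−3=s, h−3=e, u−3=r → eucser; then reverse → rescue.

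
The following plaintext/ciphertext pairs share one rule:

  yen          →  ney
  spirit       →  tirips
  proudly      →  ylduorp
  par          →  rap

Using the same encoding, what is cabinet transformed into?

tenibac

It's just the letters in reverse order.
Applying it to cabinet: reverse → tenibac.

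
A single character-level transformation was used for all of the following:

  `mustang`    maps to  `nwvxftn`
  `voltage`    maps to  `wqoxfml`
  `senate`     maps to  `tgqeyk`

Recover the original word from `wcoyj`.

In mustang: m→n is +1, u→w is +2, s→v is +3, t→x is +4 — the shift increases by 1 each position. Letter i (0-indexed) is shifted by i+1, so successive shifts are 1, 2, 3, ….
Undoing it on wcoyj: w−1=v, c−2=a, o−3=l, y−4=u, j−5=e.

value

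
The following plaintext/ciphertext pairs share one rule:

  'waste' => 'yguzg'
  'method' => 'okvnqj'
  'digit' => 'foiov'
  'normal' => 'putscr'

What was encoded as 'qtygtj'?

Shifts by position in waste: pos 0: w→y (+2), pos 1: a→g (+6), pos 2: s→u (+2), pos 3: t→z (+6) — repeating every 2. A repeating key of period 2 is used — shifts +2, +6 over and over.
Decoding qtygtj: q−2=o, t−6=n, y−2=w, g−6=a, t−2=r, j−6=d.

onward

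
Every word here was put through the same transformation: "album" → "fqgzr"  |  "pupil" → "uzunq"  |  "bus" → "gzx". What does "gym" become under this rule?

Compare letters: a→f is +5, l→q is +5, b→g is +5 — a constant shift. Every letter moves 5 places later in the alphabet, wrapping around z→a.
Applying it to gym: g+5=l, y+5=d, m+5=r.

ldr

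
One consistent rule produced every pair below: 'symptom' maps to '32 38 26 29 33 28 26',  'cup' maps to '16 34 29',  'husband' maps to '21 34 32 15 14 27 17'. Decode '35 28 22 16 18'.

s is letter #19 and maps to 32: an offset of 13. The number is (letter's place in the alphabet, a=1) + 13.
Reversing it on 35 28 22 16 18: 35→(35−13)÷1=22=v, 28→(28−13)÷1=15=o, 22→(22−13)÷1=9=i, 16→(16−13)÷1=3=c, 18→(18−13)÷1=5=e.

voice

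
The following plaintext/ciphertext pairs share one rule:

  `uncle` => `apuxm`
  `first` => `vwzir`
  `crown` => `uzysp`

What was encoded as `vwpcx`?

u(20)→a(0) and n(13)→p(15) fit y≡9x+2 (mod 26); the inverse of 9 mod 26 is 3. Treating letters as 0–25, the rule is x ↦ 9x + 2 (mod 26).
Reversing it on vwpcx: v(21)→3·(21−2)≡5=f; w(22)→3·(22−2)≡8=i; p(15)→3·(15−2)≡13=n; c(2)→3·(2−2)≡0=a; x(23)→3·(23−2)≡11=l (all mod 26).

final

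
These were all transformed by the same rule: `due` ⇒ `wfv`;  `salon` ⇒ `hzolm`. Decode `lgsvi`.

other

Each pair mirrors across the alphabet (d↔w, u↔f, e↔v): positions sum to 25. Each letter is replaced by its mirror in the alphabet: a↔z, b↔y, c↔x, and so on (the Atbash cipher).
Decoding lgsvi: l↔o, g↔t, s↔h, v↔e, i↔r.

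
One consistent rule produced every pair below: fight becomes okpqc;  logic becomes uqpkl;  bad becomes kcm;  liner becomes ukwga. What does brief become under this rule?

The shift depends on letter class: consonant f→o is +9, but vowel i→k is +2. Two shifts are in play — +2 for a/e/i/o/u, +9 for every other letter.
For brief: b(cons)+9=k, r(cons)+9=a, i(vowel)+2=k, e(vowel)+2=g, f(cons)+9=o.

kakgo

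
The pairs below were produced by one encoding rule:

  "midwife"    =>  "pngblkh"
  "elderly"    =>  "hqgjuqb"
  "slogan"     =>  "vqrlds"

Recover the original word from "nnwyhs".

Shifts by position in midwife: pos 0: m→p (+3), pos 1: i→n (+5), pos 2: d→g (+3), pos 3: w→b (+5) — repeating every 2. A repeating key of period 2 is used — shifts +3, +5 over and over.
Decoding nnwyhs: n−3=k, n−5=i, w−3=t, y−5=t, h−3=e, s−5=n.

kitten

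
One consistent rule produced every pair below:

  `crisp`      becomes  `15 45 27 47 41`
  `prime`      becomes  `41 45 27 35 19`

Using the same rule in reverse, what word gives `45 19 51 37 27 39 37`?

c(#3)→15 and r(#18)→45: differences scale by 2, so n = 2·pos + 9. The formula is n = 2×(alphabet index, a=1) + 9.
Reversing it on 45 19 51 37 27 39 37: 45→(45−9)÷2=18=r, 19→(19−9)÷2=5=e, 51→(51−9)÷2=21=u, 37→(37−9)÷2=14=n, 27→(27−9)÷2=9=i, 39→(39−9)÷2=15=o, 37→(37−9)÷2=14=n.

reunion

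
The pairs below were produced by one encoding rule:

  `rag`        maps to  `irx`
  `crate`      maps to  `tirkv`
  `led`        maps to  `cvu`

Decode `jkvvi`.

steer

Compare letters: r→i is +17, a→r is +17, g→x is +17 — a constant shift. Each letter is shifted forward by 17 in the alphabet (a Caesar shift of +17).
Undoing it on jkvvi: j−17=s, k−17=t, v−17=e, v−17=e, i−17=r.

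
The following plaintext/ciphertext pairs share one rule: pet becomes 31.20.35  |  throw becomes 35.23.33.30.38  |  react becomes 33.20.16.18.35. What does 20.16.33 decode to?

The number is (letter's place in the alphabet, a=1) + 15.
Reversing it on 20.16.33: 20→(20−15)÷1=5=e, 16→(16−15)÷1=1=a, 33→(33−15)÷1=18=r.

ear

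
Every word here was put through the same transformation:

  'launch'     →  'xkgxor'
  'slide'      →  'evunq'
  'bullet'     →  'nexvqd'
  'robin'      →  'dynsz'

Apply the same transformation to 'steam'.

Shifts by position in launch: pos 0: l→x (+12), pos 1: a→k (+10), pos 2: u→g (+12), pos 3: n→x (+10) — repeating every 2. A repeating key of period 2 is used — shifts +12, +10 over and over.
Applying it to steam: s+12=e, t+10=d, e+12=q, a+10=k, m+12=y.

edqky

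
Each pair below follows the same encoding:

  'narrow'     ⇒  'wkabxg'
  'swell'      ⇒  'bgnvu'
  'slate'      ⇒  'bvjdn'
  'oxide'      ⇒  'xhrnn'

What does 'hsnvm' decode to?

yield

It's a Vigenère-style cipher with numeric key [9,10]: position i shifts by key[i mod 2].
Reversing it on hsnvm: h−9=y, s−10=i, n−9=e, v−10=l, m−9=d.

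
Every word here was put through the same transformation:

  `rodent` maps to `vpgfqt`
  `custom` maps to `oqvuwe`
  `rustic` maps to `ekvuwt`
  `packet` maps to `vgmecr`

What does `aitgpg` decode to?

The output letters match the input read backwards, each shifted +2: rodent reversed is tnedor. The word is reversed, then every letter is shifted forward by 2.
Undoing it on aitgpg: shift back: a−2=y, i−2=g, t−2=r, g−2=e, p−2=n, g−2=e → ygrene; then reverse → energy.

energy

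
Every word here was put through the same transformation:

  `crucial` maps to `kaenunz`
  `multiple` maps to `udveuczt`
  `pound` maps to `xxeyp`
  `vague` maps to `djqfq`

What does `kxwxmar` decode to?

The shift increases by 1 at each position, starting from +8: 8, 9, 10, ….
Undoing it on kxwxmar: k−8=c, x−9=o, w−10=m, x−11=m, m−12=a, a−13=n, r−14=d.

command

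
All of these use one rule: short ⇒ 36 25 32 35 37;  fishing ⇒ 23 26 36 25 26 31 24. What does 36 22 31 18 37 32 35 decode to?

senator

s is letter #19 and maps to 36: an offset of 17. Each letter is replaced by its alphabet position (a=1..z=26) + 17.
Undoing it on 36 22 31 18 37 32 35: 36→(36−17)÷1=19=s, 22→(22−17)÷1=5=e, 31→(31−17)÷1=14=n, 18→(18−17)÷1=1=a, 37→(37−17)÷1=20=t, 32→(32−17)÷1=15=o, 35→(35−17)÷1=18=r.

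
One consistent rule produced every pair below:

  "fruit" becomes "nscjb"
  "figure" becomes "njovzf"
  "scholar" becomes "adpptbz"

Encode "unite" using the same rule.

coqum

Shifts by position in fruit: pos 0: f→n (+8), pos 1: r→s (+1), pos 2: u→c (+8), pos 3: i→j (+1) — repeating every 2. A repeating key of period 2 is used — shifts +8, +1 over and over.
On unite: u+8=c, n+1=o, i+8=q, t+1=u, e+8=m.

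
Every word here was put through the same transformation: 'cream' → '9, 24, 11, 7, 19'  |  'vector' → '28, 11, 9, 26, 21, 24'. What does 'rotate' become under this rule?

24, 21, 26, 7, 26, 11

c is letter #3 and maps to 9: an offset of 6. Each letter is replaced by its alphabet position (a=1..z=26) + 6.
On rotate: r=18→24, o=15→21, t=20→26, a=1→7, t=20→26, e=5→11.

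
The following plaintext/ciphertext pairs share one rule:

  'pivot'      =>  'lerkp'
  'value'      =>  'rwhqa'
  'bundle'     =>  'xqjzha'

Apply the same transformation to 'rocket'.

Every letter moves 22 places later in the alphabet, wrapping around z→a.
On rocket: r+22=n, o+22=k, c+22=y, k+22=g, e+22=a, t+22=p.

nkygap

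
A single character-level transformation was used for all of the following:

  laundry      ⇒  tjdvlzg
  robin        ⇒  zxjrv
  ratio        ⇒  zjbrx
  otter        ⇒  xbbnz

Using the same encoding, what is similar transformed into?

arurtjz

Vowels shift forward by 9 and consonants shift forward by 8.
For similar: s(cons)+8=a, i(vowel)+9=r, m(cons)+8=u, i(vowel)+9=r, l(cons)+8=t, a(vowel)+9=j, r(cons)+8=z.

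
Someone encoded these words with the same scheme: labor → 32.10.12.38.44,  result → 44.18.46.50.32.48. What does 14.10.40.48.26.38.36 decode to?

caption

The formula is n = 2×(alphabet index, a=1) + 8.
Decoding 14.10.40.48.26.38.36: 14→(14−8)÷2=3=c, 10→(10−8)÷2=1=a, 40→(40−8)÷2=16=p, 48→(48−8)÷2=20=t, 26→(26−8)÷2=9=i, 38→(38−8)÷2=15=o, 36→(36−8)÷2=14=n.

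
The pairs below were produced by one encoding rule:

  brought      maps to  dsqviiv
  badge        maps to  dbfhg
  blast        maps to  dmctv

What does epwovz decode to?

Shifts by position in brought: pos 0: b→d (+2), pos 1: r→s (+1), pos 2: o→q (+2), pos 3: u→v (+1) — repeating every 2. The shifts repeat in a cycle of length 2: positions 0,1,… shift by +2, +1, then the pattern repeats.
Reversing it on epwovz: e−2=c, p−1=o, w−2=u, o−1=n, v−2=t, z−1=y.

county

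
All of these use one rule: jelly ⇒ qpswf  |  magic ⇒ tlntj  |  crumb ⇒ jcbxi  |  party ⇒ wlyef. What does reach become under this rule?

yphno

Shifts by position in jelly: pos 0: j→q (+7), pos 1: e→p (+11), pos 2: l→s (+7), pos 3: l→w (+11) — repeating every 2. The shifts repeat in a cycle of length 2: positions 0,1,… shift by +7, +11, then the pattern repeats.
For reach: r+7=y, e+11=p, a+7=h, c+11=n, h+7=o.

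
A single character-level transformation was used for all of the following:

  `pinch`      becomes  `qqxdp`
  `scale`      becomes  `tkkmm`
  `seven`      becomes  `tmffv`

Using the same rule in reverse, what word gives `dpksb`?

Shifts by position in pinch: pos 0: p→q (+1), pos 1: i→q (+8), pos 2: n→x (+10), pos 3: c→d (+1), pos 4: h→p (+8) — repeating every 3. It's a Vigenère-style cipher with numeric key [1,8,10]: position i shifts by key[i mod 3].
Undoing it on dpksb: d−1=c, p−8=h, k−10=a, s−1=r, b−8=t.

chart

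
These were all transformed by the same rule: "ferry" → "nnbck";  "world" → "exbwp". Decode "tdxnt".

In ferry: f→n is +8, e→n is +9, r→b is +10, r→c is +11 — the shift increases by 1 each position. The shift increases by 1 at each position, starting from +8: 8, 9, 10, ….
Reversing it on tdxnt: t−8=l, d−9=u, x−10=n, n−11=c, t−12=h.

lunch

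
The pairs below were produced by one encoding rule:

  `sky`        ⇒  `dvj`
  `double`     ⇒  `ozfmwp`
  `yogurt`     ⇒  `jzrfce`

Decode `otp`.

Compare letters: s→d is +11, k→v is +11, y→j is +11 — a constant shift. Every letter moves 11 places later in the alphabet, wrapping around z→a.
Undoing it on otp: o−11=d, t−11=i, p−11=e.

die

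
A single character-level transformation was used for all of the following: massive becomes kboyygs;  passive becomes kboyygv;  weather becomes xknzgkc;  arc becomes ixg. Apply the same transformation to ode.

The output letters match the input read backwards, each shifted +6: massive reversed is evissam. Read the word backwards and shift each letter +6.
For ode: reverse → edo; then shift: e+6=k, d+6=j, o+6=u.

kju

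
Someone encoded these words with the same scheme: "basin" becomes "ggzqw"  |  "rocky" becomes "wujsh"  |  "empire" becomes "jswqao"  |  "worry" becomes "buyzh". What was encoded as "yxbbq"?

truth

In basin: b→g is +5, a→g is +6, s→z is +7, i→q is +8 — the shift increases by 1 each position. The shift increases by 1 at each position, starting from +5: 5, 6, 7, ….
Reversing it on yxbbq: y−5=t, x−6=r, b−7=u, b−8=t, q−9=h.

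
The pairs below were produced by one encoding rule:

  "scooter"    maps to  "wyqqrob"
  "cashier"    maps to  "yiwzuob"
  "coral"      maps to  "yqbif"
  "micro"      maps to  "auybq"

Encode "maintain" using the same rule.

s(18)→w(22) and c(2)→y(24) fit y≡21x+8 (mod 26); the inverse of 21 mod 26 is 5. Each letter's alphabet position (a=0..z=25) is mapped through 21·x+8 mod 26 — an affine cipher.
Applying it to maintain: m(12)→21·12+8≡0=a; a(0)→21·0+8≡8=i; i(8)→21·8+8≡20=u; n(13)→21·13+8≡21=v; t(19)→21·19+8≡17=r; a(0)→21·0+8≡8=i; i(8)→21·8+8≡20=u; n(13)→21·13+8≡21=v (all mod 26).

aiuvriuv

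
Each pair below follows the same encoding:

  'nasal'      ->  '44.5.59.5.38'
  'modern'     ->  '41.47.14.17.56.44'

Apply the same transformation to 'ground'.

23.56.47.65.44.14

n(#14)→44 and a(#1)→5: differences scale by 3, so n = 3·pos + 2. Each letter becomes 3×(its alphabet position, a=1..z=26) + 2.
On ground: g=7→23, r=18→56, o=15→47, u=21→65, n=14→44, d=4→14.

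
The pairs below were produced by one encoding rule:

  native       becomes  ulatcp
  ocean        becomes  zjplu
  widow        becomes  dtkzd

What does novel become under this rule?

The rule splits by letter class: vowels +11, consonants +7.
On novel: n(cons)+7=u, o(vowel)+11=z, v(cons)+7=c, e(vowel)+11=p, l(cons)+7=s.

uzcps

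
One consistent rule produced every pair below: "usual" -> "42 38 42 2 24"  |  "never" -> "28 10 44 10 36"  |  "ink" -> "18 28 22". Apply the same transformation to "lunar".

u(#21)→42 and s(#19)→38: differences scale by 2, so n = 2·pos + 0. With a=1..z=26, the number is 2·pos.
On lunar: l=12→24, u=21→42, n=14→28, a=1→2, r=18→36.

24 42 28 2 36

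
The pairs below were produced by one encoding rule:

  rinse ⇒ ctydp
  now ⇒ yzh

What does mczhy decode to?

Compare letters: r→c is +11, i→t is +11, n→y is +11 — a constant shift. It's a constant shift of +11 (ROT11).
Reversing it on mczhy: m−11=b, c−11=r, z−11=o, h−11=w, y−11=n.

brown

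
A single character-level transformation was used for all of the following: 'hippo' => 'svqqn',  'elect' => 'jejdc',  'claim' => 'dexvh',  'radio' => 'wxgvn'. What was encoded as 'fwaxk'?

h(7)→s(18) and i(8)→v(21) fit y≡3x+23 (mod 26); the inverse of 3 mod 26 is 9. Treating letters as 0–25, the rule is x ↦ 3x + 23 (mod 26).
Decoding fwaxk: f(5)→9·(5−23)≡20=u; w(22)→9·(22−23)≡17=r; a(0)→9·(0−23)≡1=b; x(23)→9·(23−23)≡0=a; k(10)→9·(10−23)≡13=n (all mod 26).

urban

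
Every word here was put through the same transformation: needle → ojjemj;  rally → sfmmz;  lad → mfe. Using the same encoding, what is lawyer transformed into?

mfxzjs

The shift depends on letter class: consonant n→o is +1, but vowel e→j is +5. Two shifts are in play — +5 for a/e/i/o/u, +1 for every other letter.
On lawyer: l(cons)+1=m, a(vowel)+5=f, w(cons)+1=x, y(cons)+1=z, e(vowel)+5=j, r(cons)+1=s.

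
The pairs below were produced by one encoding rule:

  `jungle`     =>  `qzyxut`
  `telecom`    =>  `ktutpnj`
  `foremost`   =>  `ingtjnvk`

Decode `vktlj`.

j(9)→q(16) and u(20)→z(25) fit y≡15x+11 (mod 26); the inverse of 15 mod 26 is 7. Treating letters as 0–25, the rule is x ↦ 15x + 11 (mod 26).
Decoding vktlj: v(21)→7·(21−11)≡18=s; k(10)→7·(10−11)≡19=t; t(19)→7·(19−11)≡4=e; l(11)→7·(11−11)≡0=a; j(9)→7·(9−11)≡12=m (all mod 26).

steam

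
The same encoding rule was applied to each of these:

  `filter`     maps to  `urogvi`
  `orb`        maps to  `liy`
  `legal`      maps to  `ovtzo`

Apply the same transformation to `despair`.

wvhkzri

Each pair mirrors across the alphabet (f↔u, i↔r, l↔o): positions sum to 25. This is the alphabet-reversal cipher (Atbash): a becomes z, b becomes y, etc.
For despair: d↔w, e↔v, s↔h, p↔k, a↔z, i↔r, r↔i.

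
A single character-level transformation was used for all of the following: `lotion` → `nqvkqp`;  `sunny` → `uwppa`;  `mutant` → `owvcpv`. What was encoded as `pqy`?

now

Compare letters: l→n is +2, o→q is +2, t→v is +2 — a constant shift. Every letter moves 2 places later in the alphabet, wrapping around z→a.
Decoding pqy: p−2=n, q−2=o, y−2=w.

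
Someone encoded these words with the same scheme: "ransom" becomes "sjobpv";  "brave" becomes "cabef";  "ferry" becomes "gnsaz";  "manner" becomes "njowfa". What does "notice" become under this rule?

Shifts by position in ransom: pos 0: r→s (+1), pos 1: a→j (+9), pos 2: n→o (+1), pos 3: s→b (+9) — repeating every 2. It's a Vigenère-style cipher with numeric key [1,9]: position i shifts by key[i mod 2].
Applying it to notice: n+1=o, o+9=x, t+1=u, i+9=r, c+1=d, e+9=n.

oxurdn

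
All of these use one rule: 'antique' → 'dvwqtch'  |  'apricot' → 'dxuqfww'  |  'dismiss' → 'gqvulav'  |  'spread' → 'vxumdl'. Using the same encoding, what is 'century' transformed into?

A repeating key of period 2 is used — shifts +3, +8 over and over.
For century: c+3=f, e+8=m, n+3=q, t+8=b, u+3=x, r+8=z, y+3=b.

fmqbxzb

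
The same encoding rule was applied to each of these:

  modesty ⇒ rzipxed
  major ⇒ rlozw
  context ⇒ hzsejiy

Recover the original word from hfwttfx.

curious

Shifts by position in modesty: pos 0: m→r (+5), pos 1: o→z (+11), pos 2: d→i (+5), pos 3: e→p (+11) — repeating every 2. It's a Vigenère-style cipher with numeric key [5,11]: position i shifts by key[i mod 2].
Decoding hfwttfx: h−5=c, f−11=u, w−5=r, t−11=i, t−5=o, f−11=u, x−5=s.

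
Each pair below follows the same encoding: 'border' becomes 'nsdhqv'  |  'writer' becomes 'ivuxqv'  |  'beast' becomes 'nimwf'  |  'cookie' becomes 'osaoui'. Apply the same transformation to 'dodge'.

Shifts by position in border: pos 0: b→n (+12), pos 1: o→s (+4), pos 2: r→d (+12), pos 3: d→h (+4) — repeating every 2. The shifts repeat in a cycle of length 2: positions 0,1,… shift by +12, +4, then the pattern repeats.
Applying it to dodge: d+12=p, o+4=s, d+12=p, g+4=k, e+12=q.

pspkq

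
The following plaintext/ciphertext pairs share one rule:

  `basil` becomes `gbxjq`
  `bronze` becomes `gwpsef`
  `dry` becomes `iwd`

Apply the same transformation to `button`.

gvyyps

The shift depends on letter class: consonant b→g is +5, but vowel a→b is +1. The rule splits by letter class: vowels +1, consonants +5.
Applying it to button: b(cons)+5=g, u(vowel)+1=v, t(cons)+5=y, t(cons)+5=y, o(vowel)+1=p, n(cons)+5=s.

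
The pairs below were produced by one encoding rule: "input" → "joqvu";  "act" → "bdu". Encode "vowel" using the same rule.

wpxfm

Compare letters: i→j is +1, n→o is +1, p→q is +1 — a constant shift. Each letter is shifted forward by 1 in the alphabet (a Caesar shift of +1).
On vowel: v+1=w, o+1=p, w+1=x, e+1=f, l+1=m.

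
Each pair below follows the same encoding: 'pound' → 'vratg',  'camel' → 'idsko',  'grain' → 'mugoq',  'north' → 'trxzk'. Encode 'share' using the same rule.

ykgxh

A repeating key of period 3 is used — shifts +6, +3, +6 over and over.
On share: s+6=y, h+3=k, a+6=g, r+6=x, e+3=h.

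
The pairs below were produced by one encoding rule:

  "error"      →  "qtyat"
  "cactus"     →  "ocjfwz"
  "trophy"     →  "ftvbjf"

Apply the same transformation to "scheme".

eeoqol

Shifts by position in error: pos 0: e→q (+12), pos 1: r→t (+2), pos 2: r→y (+7), pos 3: o→a (+12), pos 4: r→t (+2) — repeating every 3. It's a Vigenère-style cipher with numeric key [12,2,7]: position i shifts by key[i mod 3].
Applying it to scheme: s+12=e, c+2=e, h+7=o, e+12=q, m+2=o, e+7=l.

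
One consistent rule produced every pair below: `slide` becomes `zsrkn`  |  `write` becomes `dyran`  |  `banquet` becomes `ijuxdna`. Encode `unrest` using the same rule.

duynza

The shift depends on letter class: consonant s→z is +7, but vowel i→r is +9. Vowels shift forward by 9 and consonants shift forward by 7.
Applying it to unrest: u(vowel)+9=d, n(cons)+7=u, r(cons)+7=y, e(vowel)+9=n, s(cons)+7=z, t(cons)+7=a.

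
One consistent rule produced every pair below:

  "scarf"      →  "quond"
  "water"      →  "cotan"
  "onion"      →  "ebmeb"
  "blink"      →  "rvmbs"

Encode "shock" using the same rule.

qjeus

s(18)→q(16) and c(2)→u(20) fit y≡3x+14 (mod 26); the inverse of 3 mod 26 is 9. Treating letters as 0–25, the rule is x ↦ 3x + 14 (mod 26).
Applying it to shock: s(18)→3·18+14≡16=q; h(7)→3·7+14≡9=j; o(14)→3·14+14≡4=e; c(2)→3·2+14≡20=u; k(10)→3·10+14≡18=s (all mod 26).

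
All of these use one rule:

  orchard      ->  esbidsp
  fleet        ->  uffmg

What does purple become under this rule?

fmqsvq

The output letters match the input read backwards, each shifted +1: orchard reversed is drahcro. Two steps: reverse the string, then apply a Caesar shift of +1.
On purple: reverse → elprup; then shift: e+1=f, l+1=m, p+1=q, r+1=s, u+1=v, p+1=q.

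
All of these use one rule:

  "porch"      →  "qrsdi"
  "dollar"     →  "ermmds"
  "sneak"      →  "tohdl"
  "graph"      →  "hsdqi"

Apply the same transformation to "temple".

uhnqmh

The shift depends on letter class: consonant p→q is +1, but vowel o→r is +3. Vowels shift forward by 3 and consonants shift forward by 1.
For temple: t(cons)+1=u, e(vowel)+3=h, m(cons)+1=n, p(cons)+1=q, l(cons)+1=m, e(vowel)+3=h.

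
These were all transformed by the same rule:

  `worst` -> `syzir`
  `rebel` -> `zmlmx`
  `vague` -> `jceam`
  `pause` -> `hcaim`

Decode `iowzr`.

skirt

w(22)→s(18) and o(14)→y(24) fit y≡9x+2 (mod 26); the inverse of 9 mod 26 is 3. Treating letters as 0–25, the rule is x ↦ 9x + 2 (mod 26).
Decoding iowzr: i(8)→3·(8−2)≡18=s; o(14)→3·(14−2)≡10=k; w(22)→3·(22−2)≡8=i; z(25)→3·(25−2)≡17=r; r(17)→3·(17−2)≡19=t (all mod 26).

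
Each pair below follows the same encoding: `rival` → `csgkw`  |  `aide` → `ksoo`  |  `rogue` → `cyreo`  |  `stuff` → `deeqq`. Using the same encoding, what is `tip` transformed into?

esa

The shift depends on letter class: consonant r→c is +11, but vowel i→s is +10. Vowels shift forward by 10 and consonants shift forward by 11.
For tip: t(cons)+11=e, i(vowel)+10=s, p(cons)+11=a.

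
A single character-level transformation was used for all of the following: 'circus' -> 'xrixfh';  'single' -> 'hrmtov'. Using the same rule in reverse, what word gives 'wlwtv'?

dodge

Each pair mirrors across the alphabet (c↔x, i↔r, r↔i): positions sum to 25. Letters are reflected about the middle of the alphabet (position → 25−position): Atbash.
Undoing it on wlwtv: w↔d, l↔o, w↔d, t↔g, v↔e.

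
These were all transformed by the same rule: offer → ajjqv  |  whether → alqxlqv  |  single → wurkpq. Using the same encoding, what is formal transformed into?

The shift depends on letter class: consonant f→j is +4, but vowel o→a is +12. The rule splits by letter class: vowels +12, consonants +4.
On formal: f(cons)+4=j, o(vowel)+12=a, r(cons)+4=v, m(cons)+4=q, a(vowel)+12=m, l(cons)+4=p.

javqmp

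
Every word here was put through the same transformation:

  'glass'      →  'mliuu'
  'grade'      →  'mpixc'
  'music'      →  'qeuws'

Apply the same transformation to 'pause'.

Each letter's alphabet position (a=0..z=25) is mapped through 5·x+8 mod 26 — an affine cipher.
For pause: p(15)→5·15+8≡5=f; a(0)→5·0+8≡8=i; u(20)→5·20+8≡4=e; s(18)→5·18+8≡20=u; e(4)→5·4+8≡2=c (all mod 26).

fieuc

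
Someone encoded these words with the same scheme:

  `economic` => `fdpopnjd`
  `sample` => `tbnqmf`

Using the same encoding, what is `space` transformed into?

tqbdf

Compare letters: e→f is +1, c→d is +1, o→p is +1 — a constant shift. It's a constant shift of +1 (ROT1).
For space: s+1=t, p+1=q, a+1=b, c+1=d, e+1=f.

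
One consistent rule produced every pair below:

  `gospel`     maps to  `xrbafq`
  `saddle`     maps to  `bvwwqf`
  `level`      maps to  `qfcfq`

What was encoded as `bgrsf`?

shore

g(6)→x(23) and o(14)→r(17) fit y≡9x+21 (mod 26); the inverse of 9 mod 26 is 3. Each letter's alphabet position (a=0..z=25) is mapped through 9·x+21 mod 26 — an affine cipher.
Decoding bgrsf: b(1)→3·(1−21)≡18=s; g(6)→3·(6−21)≡7=h; r(17)→3·(17−21)≡14=o; s(18)→3·(18−21)≡17=r; f(5)→3·(5−21)≡4=e (all mod 26).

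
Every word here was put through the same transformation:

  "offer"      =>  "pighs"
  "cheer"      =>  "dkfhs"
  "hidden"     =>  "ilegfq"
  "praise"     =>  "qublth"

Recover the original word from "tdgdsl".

Shifts by position in offer: pos 0: o→p (+1), pos 1: f→i (+3), pos 2: f→g (+1), pos 3: e→h (+3) — repeating every 2. It's a Vigenère-style cipher with numeric key [1,3]: position i shifts by key[i mod 2].
Reversing it on tdgdsl: t−1=s, d−3=a, g−1=f, d−3=a, s−1=r, l−3=i.

safari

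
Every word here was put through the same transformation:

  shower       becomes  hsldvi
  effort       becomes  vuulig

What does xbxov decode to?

cycle

This is the alphabet-reversal cipher (Atbash): a becomes z, b becomes y, etc.
Undoing it on xbxov: x↔c, b↔y, x↔c, o↔l, v↔e.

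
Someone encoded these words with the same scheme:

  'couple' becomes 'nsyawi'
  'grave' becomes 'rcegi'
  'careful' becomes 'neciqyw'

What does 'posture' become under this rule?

The shift depends on letter class: consonant c→n is +11, but vowel o→s is +4. The rule splits by letter class: vowels +4, consonants +11.
For posture: p(cons)+11=a, o(vowel)+4=s, s(cons)+11=d, t(cons)+11=e, u(vowel)+4=y, r(cons)+11=c, e(vowel)+4=i.

asdeyci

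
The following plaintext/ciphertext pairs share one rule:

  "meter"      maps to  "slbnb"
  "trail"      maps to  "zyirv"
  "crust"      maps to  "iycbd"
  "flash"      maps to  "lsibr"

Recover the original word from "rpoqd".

In meter: m→s is +6, e→l is +7, t→b is +8, e→n is +9 — the shift increases by 1 each position. The shift increases by 1 at each position, starting from +6: 6, 7, 8, ….
Decoding rpoqd: r−6=l, p−7=i, o−8=g, q−9=h, d−10=t.

light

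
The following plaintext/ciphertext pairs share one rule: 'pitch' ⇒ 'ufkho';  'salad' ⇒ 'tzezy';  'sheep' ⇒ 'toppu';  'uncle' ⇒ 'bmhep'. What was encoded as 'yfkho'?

ditch

p(15)→u(20) and i(8)→f(5) fit y≡17x+25 (mod 26); the inverse of 17 mod 26 is 23. This is an affine cipher: with a=0,…,z=25, each position x becomes (17x+25) mod 26.
Decoding yfkho: y(24)→23·(24−25)≡3=d; f(5)→23·(5−25)≡8=i; k(10)→23·(10−25)≡19=t; h(7)→23·(7−25)≡2=c; o(14)→23·(14−25)≡7=h (all mod 26).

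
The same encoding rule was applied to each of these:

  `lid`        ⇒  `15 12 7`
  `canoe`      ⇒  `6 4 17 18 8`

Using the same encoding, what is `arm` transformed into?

l is letter #12 and maps to 15: an offset of 3. Each letter is replaced by its alphabet position (a=1..z=26) + 3.
For arm: a=1→4, r=18→21, m=13→16.

4 21 16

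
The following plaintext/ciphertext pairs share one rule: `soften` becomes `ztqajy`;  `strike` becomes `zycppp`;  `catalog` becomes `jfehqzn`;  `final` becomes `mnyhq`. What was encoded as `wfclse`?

Shifts by position in soften: pos 0: s→z (+7), pos 1: o→t (+5), pos 2: f→q (+11), pos 3: t→a (+7), pos 4: e→j (+5), pos 5: n→y (+11) — repeating every 3. A repeating key of period 3 is used — shifts +7, +5, +11 over and over.
Decoding wfclse: w−7=p, f−5=a, c−11=r, l−7=e, s−5=n, e−11=t.

parent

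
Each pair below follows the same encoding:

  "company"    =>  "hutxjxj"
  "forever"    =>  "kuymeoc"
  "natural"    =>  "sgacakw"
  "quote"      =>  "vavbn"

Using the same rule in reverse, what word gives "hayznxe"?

The shift increases by 1 at each position, starting from +5: 5, 6, 7, ….
Decoding hayznxe: h−5=c, a−6=u, y−7=r, z−8=r, n−9=e, x−10=n, e−11=t.

current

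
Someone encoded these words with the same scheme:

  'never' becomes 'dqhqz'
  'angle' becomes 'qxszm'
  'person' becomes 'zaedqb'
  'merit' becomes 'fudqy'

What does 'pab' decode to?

pod

The word is reversed, then every letter is shifted forward by 12.
Reversing it on pab: shift back: p−12=d, a−12=o, b−12=p → dop; then reverse → pod.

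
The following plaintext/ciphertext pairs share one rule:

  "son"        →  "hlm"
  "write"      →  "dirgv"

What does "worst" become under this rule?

dlihg

Each pair mirrors across the alphabet (s↔h, o↔l, n↔m): positions sum to 25. Letters are reflected about the middle of the alphabet (position → 25−position): Atbash.
On worst: w↔d, o↔l, r↔i, s↔h, t↔g.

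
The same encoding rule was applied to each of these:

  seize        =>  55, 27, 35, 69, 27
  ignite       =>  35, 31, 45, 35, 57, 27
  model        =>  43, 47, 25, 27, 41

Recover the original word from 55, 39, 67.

s(#19)→55 and e(#5)→27: differences scale by 2, so n = 2·pos + 17. Each letter becomes 2×(its alphabet position, a=1..z=26) + 17.
Reversing it on 55, 39, 67: 55→(55−17)÷2=19=s, 39→(39−17)÷2=11=k, 67→(67−17)÷2=25=y.

sky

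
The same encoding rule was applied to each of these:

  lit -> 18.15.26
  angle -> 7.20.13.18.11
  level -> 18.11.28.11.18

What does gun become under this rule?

13.27.20

l is letter #12 and maps to 18: an offset of 6. Letters become their 1-based position plus 6 (so a→7, b→8, …).
On gun: g=7→13, u=21→27, n=14→20.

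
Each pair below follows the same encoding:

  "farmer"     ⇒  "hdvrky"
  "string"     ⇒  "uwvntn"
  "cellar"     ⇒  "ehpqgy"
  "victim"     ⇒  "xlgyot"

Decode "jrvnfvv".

horizon

In farmer: f→h is +2, a→d is +3, r→v is +4, m→r is +5 — the shift increases by 1 each position. Letter i (0-indexed) is shifted by i+2, so successive shifts are 2, 3, 4, ….
Reversing it on jrvnfvv: j−2=h, r−3=o, v−4=r, n−5=i, f−6=z, v−7=o, v−8=n.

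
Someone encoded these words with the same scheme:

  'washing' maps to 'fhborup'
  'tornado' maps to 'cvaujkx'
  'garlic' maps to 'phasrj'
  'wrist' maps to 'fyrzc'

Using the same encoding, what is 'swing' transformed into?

Shifts by position in washing: pos 0: w→f (+9), pos 1: a→h (+7), pos 2: s→b (+9), pos 3: h→o (+7) — repeating every 2. A repeating key of period 2 is used — shifts +9, +7 over and over.
For swing: s+9=b, w+7=d, i+9=r, n+7=u, g+9=p.

bdrup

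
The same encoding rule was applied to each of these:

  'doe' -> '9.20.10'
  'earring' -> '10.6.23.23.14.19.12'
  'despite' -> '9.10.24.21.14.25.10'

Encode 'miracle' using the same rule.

Each letter is replaced by its alphabet position (a=1..z=26) + 5.
Applying it to miracle: m=13→18, i=9→14, r=18→23, a=1→6, c=3→8, l=12→17, e=5→10.

18.14.23.6.8.17.10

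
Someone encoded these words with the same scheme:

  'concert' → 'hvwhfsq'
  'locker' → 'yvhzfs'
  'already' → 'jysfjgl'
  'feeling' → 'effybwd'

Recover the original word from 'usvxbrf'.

c(2)→h(7) and o(14)→v(21) fit y≡25x+9 (mod 26); the inverse of 25 mod 26 is 25. Each letter's alphabet position (a=0..z=25) is mapped through 25·x+9 mod 26 — an affine cipher.
Decoding usvxbrf: u(20)→25·(20−9)≡15=p; s(18)→25·(18−9)≡17=r; v(21)→25·(21−9)≡14=o; x(23)→25·(23−9)≡12=m; b(1)→25·(1−9)≡8=i; r(17)→25·(17−9)≡18=s; f(5)→25·(5−9)≡4=e (all mod 26).

promise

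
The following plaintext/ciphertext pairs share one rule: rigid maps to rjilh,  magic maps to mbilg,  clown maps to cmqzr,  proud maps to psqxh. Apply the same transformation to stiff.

In rigid: r→r is +0, i→j is +1, g→i is +2, i→l is +3 — the shift increases by 1 each position. Each letter shifts forward by its position index (0, 1, 2, …) — the shift grows by one for each successive letter.
On stiff: s+0=s, t+1=u, i+2=k, f+3=i, f+4=j.

sukij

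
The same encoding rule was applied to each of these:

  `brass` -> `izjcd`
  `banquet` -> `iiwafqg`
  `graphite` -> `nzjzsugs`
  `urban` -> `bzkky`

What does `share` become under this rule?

In brass: b→i is +7, r→z is +8, a→j is +9, s→c is +10 — the shift increases by 1 each position. Each letter shifts forward by (position + 7), i.e. 7, 8, 9, … — the shift grows by one for each successive letter.
For share: s+7=z, h+8=p, a+9=j, r+10=b, e+11=p.

zpjbp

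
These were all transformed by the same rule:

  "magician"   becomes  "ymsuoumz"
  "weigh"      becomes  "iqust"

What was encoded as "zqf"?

net

Compare letters: m→y is +12, a→m is +12, g→s is +12 — a constant shift. Every letter moves 12 places later in the alphabet, wrapping around z→a.
Undoing it on zqf: z−12=n, q−12=e, f−12=t.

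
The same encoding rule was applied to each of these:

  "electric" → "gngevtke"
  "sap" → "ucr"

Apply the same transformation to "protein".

rtqvgkp

This is a Caesar cipher with shift 2.
Applying it to protein: p+2=r, r+2=t, o+2=q, t+2=v, e+2=g, i+2=k, n+2=p.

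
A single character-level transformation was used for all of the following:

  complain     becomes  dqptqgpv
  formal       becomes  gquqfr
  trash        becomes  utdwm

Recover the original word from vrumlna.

upright

In complain: c→d is +1, o→q is +2, m→p is +3, p→t is +4 — the shift increases by 1 each position. Each letter shifts forward by (position + 1), i.e. 1, 2, 3, … — the shift grows by one for each successive letter.
Reversing it on vrumlna: v−1=u, r−2=p, u−3=r, m−4=i, l−5=g, n−6=h, a−7=t.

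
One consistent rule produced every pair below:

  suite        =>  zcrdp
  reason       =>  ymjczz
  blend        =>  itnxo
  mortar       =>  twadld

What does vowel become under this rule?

cwfow

In suite: s→z is +7, u→c is +8, i→r is +9, t→d is +10 — the shift increases by 1 each position. Each letter shifts forward by (position + 7), i.e. 7, 8, 9, … — the shift grows by one for each successive letter.
Applying it to vowel: v+7=c, o+8=w, w+9=f, e+10=o, l+11=w.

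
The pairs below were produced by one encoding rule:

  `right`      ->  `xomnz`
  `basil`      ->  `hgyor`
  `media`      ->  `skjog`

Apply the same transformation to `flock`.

Compare letters: r→x is +6, i→o is +6, g→m is +6 — a constant shift. It's a constant shift of +6 (ROT6).
Applying it to flock: f+6=l, l+6=r, o+6=u, c+6=i, k+6=q.

lruiq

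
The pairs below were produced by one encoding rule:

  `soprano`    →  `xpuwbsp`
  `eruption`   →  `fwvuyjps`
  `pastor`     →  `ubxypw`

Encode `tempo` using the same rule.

yfrup

Two shifts are in play — +1 for a/e/i/o/u, +5 for every other letter.
Applying it to tempo: t(cons)+5=y, e(vowel)+1=f, m(cons)+5=r, p(cons)+5=u, o(vowel)+1=p.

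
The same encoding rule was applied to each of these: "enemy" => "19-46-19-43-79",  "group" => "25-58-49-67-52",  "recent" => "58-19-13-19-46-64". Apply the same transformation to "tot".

64-49-64

e(#5)→19 and n(#14)→46: differences scale by 3, so n = 3·pos + 4. Each letter becomes 3×(its alphabet position, a=1..z=26) + 4.
On tot: t=20→64, o=15→49, t=20→64.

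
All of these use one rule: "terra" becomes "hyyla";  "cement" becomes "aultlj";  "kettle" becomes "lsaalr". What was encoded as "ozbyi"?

brush

The output letters match the input read backwards, each shifted +7: terra reversed is arret. Two steps: reverse the string, then apply a Caesar shift of +7.
Decoding ozbyi: shift back: o−7=h, z−7=s, b−7=u, y−7=r, i−7=b → hsurb; then reverse → brush.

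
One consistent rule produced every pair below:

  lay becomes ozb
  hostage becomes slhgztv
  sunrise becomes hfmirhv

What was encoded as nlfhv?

mouse

Each pair mirrors across the alphabet (l↔o, a↔z, y↔b): positions sum to 25. This is the alphabet-reversal cipher (Atbash): a becomes z, b becomes y, etc.
Undoing it on nlfhv: n↔m, l↔o, f↔u, h↔s, v↔e.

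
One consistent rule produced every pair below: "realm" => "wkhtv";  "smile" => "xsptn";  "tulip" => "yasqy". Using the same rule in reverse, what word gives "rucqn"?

In realm: r→w is +5, e→k is +6, a→h is +7, l→t is +8 — the shift increases by 1 each position. Letter i (0-indexed) is shifted by i+5, so successive shifts are 5, 6, 7, ….
Undoing it on rucqn: r−5=m, u−6=o, c−7=v, q−8=i, n−9=e.

movie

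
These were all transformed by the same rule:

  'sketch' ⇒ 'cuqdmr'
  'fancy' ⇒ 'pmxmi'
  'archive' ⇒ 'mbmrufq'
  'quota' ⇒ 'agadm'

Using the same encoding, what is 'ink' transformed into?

The shift depends on letter class: consonant s→c is +10, but vowel e→q is +12. Two shifts are in play — +12 for a/e/i/o/u, +10 for every other letter.
On ink: i(vowel)+12=u, n(cons)+10=x, k(cons)+10=u.

uxu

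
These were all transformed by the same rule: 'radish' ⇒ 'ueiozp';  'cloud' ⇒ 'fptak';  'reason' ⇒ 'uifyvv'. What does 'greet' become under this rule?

jvjka

In radish: r→u is +3, a→e is +4, d→i is +5, i→o is +6 — the shift increases by 1 each position. Each letter shifts forward by (position + 3), i.e. 3, 4, 5, … — the shift grows by one for each successive letter.
Applying it to greet: g+3=j, r+4=v, e+5=j, e+6=k, t+7=a.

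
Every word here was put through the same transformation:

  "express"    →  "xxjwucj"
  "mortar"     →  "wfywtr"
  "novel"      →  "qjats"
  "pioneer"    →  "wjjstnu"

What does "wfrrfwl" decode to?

grammar

The output letters match the input read backwards, each shifted +5: express reversed is sserpxe. Read the word backwards and shift each letter +5.
Reversing it on wfrrfwl: shift back: w−5=r, f−5=a, r−5=m, r−5=m, f−5=a, w−5=r, l−5=g → rammarg; then reverse → grammar.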